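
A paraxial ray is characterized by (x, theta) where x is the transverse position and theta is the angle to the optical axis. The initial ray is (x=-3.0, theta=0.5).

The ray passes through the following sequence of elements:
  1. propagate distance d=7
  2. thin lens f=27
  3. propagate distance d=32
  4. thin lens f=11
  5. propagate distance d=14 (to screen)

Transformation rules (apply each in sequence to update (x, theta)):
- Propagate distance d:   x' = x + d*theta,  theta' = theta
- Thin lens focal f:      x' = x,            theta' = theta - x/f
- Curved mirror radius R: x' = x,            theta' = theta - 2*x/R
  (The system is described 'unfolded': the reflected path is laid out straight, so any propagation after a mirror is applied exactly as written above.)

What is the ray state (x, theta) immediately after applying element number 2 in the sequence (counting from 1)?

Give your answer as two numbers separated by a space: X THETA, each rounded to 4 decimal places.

Answer: 0.5000 0.4815

Derivation:
Initial: x=-3.0000 theta=0.5000
After 1 (propagate distance d=7): x=0.5000 theta=0.5000
After 2 (thin lens f=27): x=0.5000 theta=13/27 (≈0.4815)
Rounded to 4 decimal places: x = 0.5000, theta = 0.4815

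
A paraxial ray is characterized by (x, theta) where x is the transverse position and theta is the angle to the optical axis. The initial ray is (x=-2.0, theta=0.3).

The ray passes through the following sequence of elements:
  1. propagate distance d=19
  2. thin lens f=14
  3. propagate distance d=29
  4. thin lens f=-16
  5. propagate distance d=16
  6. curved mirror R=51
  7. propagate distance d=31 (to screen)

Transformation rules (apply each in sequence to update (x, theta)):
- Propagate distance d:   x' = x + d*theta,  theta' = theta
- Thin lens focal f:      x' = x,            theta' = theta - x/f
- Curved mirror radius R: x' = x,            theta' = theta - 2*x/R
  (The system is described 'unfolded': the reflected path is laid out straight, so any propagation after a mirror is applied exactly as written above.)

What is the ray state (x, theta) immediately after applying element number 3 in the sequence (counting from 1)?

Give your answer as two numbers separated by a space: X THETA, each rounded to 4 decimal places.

Answer: 4.7357 0.0357

Derivation:
Initial: x=-2.0000 theta=0.3000
After 1 (propagate distance d=19): x=3.7000 theta=0.3000
After 2 (thin lens f=14): x=3.7000 theta=1/28 (≈0.0357)
After 3 (propagate distance d=29): x=663/140 (≈4.7357) theta=1/28 (≈0.0357)
Rounded to 4 decimal places: x = 4.7357, theta = 0.0357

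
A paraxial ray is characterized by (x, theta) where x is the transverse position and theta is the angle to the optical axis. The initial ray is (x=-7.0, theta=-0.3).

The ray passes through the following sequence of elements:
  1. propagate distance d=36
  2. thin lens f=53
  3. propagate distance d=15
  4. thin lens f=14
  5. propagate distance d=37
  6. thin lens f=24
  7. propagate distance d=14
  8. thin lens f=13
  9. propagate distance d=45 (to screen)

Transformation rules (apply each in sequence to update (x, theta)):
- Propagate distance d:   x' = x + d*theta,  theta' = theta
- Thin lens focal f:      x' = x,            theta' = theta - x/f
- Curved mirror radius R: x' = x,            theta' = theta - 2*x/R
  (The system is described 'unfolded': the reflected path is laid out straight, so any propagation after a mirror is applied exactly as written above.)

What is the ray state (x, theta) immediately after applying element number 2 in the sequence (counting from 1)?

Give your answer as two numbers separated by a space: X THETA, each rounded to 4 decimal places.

Initial: x=-7.0000 theta=-0.3000
After 1 (propagate distance d=36): x=-17.8000 theta=-0.3000
After 2 (thin lens f=53): x=-17.8000 theta=19/530 (≈0.0358)
Rounded to 4 decimal places: x = -17.8000, theta = 0.0358

Answer: -17.8000 0.0358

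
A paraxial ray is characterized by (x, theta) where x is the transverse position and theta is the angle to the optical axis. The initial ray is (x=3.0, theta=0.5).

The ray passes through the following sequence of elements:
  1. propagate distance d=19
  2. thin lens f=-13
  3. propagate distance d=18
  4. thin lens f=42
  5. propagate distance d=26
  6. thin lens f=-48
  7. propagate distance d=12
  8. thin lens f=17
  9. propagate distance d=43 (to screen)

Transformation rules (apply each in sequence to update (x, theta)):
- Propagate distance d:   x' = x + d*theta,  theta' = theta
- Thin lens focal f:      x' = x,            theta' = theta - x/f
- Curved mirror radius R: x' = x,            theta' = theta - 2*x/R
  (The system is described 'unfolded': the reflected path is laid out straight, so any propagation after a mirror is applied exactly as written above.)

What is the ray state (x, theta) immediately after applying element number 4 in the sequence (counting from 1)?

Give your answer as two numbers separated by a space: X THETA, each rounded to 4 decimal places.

Answer: 38.8077 0.5375

Derivation:
Initial: x=3.0000 theta=0.5000
After 1 (propagate distance d=19): x=12.5000 theta=0.5000
After 2 (thin lens f=-13): x=12.5000 theta=19/13 (≈1.4615)
After 3 (propagate distance d=18): x=1009/26 (≈38.8077) theta=19/13 (≈1.4615)
After 4 (thin lens f=42): x=1009/26 (≈38.8077) theta=587/1092 (≈0.5375)
Rounded to 4 decimal places: x = 38.8077, theta = 0.5375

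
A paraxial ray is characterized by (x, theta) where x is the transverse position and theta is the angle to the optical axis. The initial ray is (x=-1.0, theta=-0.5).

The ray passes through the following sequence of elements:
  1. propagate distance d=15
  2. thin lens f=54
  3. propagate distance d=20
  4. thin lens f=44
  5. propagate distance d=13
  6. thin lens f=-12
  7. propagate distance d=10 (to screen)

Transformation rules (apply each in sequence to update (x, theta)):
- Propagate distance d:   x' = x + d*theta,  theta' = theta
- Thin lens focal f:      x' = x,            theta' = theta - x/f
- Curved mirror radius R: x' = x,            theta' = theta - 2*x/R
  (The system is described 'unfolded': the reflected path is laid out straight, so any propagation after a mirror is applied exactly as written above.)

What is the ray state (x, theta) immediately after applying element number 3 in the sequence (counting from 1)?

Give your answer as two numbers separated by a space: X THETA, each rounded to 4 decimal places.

Initial: x=-1.0000 theta=-0.5000
After 1 (propagate distance d=15): x=-8.5000 theta=-0.5000
After 2 (thin lens f=54): x=-8.5000 theta=-37/108 (≈-0.3426)
After 3 (propagate distance d=20): x=-829/54 (≈-15.3519) theta=-37/108 (≈-0.3426)
Rounded to 4 decimal places: x = -15.3519, theta = -0.3426

Answer: -15.3519 -0.3426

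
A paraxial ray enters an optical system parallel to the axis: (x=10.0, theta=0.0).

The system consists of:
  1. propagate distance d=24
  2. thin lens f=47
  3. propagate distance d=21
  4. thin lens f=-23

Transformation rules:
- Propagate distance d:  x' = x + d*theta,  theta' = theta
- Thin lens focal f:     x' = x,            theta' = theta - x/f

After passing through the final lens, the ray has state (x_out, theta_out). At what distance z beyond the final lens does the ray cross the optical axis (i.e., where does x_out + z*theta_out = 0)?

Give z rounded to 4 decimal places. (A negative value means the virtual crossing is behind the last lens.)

Answer: -199.3333

Derivation:
Initial: x=10.0000 theta=0.0000
After 1 (propagate distance d=24): x=10.0000 theta=0.0000
After 2 (thin lens f=47): x=10.0000 theta=-10/47 (≈-0.2128)
After 3 (propagate distance d=21): x=260/47 (≈5.5319) theta=-10/47 (≈-0.2128)
After 4 (thin lens f=-23): x=260/47 (≈5.5319) theta=30/1081 (≈0.0278)
z_focus = -x_out/theta_out = -(260/47)/(30/1081) = -598/3 ≈ -199.3333
Rounded to 4 decimal places: z = -199.3333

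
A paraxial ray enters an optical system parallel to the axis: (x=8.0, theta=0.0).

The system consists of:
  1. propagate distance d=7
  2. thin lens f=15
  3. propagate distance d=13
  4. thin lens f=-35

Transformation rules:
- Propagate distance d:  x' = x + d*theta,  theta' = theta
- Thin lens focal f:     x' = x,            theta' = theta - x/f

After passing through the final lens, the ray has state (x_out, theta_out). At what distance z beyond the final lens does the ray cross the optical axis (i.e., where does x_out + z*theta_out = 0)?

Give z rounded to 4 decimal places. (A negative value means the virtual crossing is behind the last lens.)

Answer: 2.1212

Derivation:
Initial: x=8.0000 theta=0.0000
After 1 (propagate distance d=7): x=8.0000 theta=0.0000
After 2 (thin lens f=15): x=8.0000 theta=-8/15 (≈-0.5333)
After 3 (propagate distance d=13): x=16/15 (≈1.0667) theta=-8/15 (≈-0.5333)
After 4 (thin lens f=-35): x=16/15 (≈1.0667) theta=-88/175 (≈-0.5029)
z_focus = -x_out/theta_out = -(16/15)/(-88/175) = 70/33 ≈ 2.1212
Rounded to 4 decimal places: z = 2.1212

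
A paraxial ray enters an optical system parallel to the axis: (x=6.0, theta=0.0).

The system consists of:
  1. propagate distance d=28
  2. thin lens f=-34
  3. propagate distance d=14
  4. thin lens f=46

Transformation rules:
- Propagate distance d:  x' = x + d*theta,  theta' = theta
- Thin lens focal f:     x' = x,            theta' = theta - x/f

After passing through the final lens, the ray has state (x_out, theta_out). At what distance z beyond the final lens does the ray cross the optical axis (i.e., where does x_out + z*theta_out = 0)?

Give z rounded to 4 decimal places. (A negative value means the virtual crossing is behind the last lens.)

Initial: x=6.0000 theta=0.0000
After 1 (propagate distance d=28): x=6.0000 theta=0.0000
After 2 (thin lens f=-34): x=6.0000 theta=3/17 (≈0.1765)
After 3 (propagate distance d=14): x=144/17 (≈8.4706) theta=3/17 (≈0.1765)
After 4 (thin lens f=46): x=144/17 (≈8.4706) theta=-3/391 (≈-0.0077)
z_focus = -x_out/theta_out = -(144/17)/(-3/391) = 1104.0000
Rounded to 4 decimal places: z = 1104.0000

Answer: 1104.0000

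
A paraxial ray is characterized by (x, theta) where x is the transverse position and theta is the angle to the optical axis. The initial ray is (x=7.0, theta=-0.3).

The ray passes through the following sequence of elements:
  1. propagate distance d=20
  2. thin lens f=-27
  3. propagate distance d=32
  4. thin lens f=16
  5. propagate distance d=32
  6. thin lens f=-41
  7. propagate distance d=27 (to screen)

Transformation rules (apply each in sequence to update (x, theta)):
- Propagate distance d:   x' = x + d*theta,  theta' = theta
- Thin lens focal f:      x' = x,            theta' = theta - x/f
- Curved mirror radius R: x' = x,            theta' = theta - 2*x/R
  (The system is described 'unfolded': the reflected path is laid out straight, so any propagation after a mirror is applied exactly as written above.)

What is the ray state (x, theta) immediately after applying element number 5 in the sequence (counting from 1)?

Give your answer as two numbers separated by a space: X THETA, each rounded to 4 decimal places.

Initial: x=7.0000 theta=-0.3000
After 1 (propagate distance d=20): x=1.0000 theta=-0.3000
After 2 (thin lens f=-27): x=1.0000 theta=-71/270 (≈-0.2630)
After 3 (propagate distance d=32): x=-1001/135 (≈-7.4148) theta=-71/270 (≈-0.2630)
After 4 (thin lens f=16): x=-1001/135 (≈-7.4148) theta=433/2160 (≈0.2005)
After 5 (propagate distance d=32): x=-1.0000 theta=433/2160 (≈0.2005)
Rounded to 4 decimal places: x = -1.0000, theta = 0.2005

Answer: -1.0000 0.2005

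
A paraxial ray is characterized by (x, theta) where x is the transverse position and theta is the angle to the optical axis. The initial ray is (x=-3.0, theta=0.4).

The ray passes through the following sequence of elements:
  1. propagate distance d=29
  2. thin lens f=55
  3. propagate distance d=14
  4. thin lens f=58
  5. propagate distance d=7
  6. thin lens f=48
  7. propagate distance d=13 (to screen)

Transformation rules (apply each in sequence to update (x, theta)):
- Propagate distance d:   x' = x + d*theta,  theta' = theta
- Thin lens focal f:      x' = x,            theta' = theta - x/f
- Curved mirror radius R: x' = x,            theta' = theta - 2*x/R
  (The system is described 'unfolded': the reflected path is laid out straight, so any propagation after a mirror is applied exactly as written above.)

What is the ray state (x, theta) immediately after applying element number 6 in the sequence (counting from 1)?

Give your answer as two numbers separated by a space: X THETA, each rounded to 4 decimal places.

Answer: 12.2668 -0.2190

Derivation:
Initial: x=-3.0000 theta=0.4000
After 1 (propagate distance d=29): x=8.6000 theta=0.4000
After 2 (thin lens f=55): x=8.6000 theta=67/275 (≈0.2436)
After 3 (propagate distance d=14): x=3303/275 (≈12.0109) theta=67/275 (≈0.2436)
After 4 (thin lens f=58): x=3303/275 (≈12.0109) theta=53/1450 (≈0.0366)
After 5 (propagate distance d=7): x=39131/3190 (≈12.2668) theta=53/1450 (≈0.0366)
After 6 (thin lens f=48): x=39131/3190 (≈12.2668) theta=-167671/765600 (≈-0.2190)
Rounded to 4 decimal places: x = 12.2668, theta = -0.2190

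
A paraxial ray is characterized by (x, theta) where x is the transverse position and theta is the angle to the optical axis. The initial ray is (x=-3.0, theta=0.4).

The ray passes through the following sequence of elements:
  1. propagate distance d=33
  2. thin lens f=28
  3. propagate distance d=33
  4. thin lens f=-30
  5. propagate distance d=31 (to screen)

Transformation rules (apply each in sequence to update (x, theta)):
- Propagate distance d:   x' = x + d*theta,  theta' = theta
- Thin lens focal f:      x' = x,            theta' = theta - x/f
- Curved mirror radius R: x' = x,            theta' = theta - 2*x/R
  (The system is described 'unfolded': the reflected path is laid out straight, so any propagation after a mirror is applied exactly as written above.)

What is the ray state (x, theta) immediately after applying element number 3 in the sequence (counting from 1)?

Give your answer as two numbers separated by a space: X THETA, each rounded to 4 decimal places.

Answer: 11.3786 0.0357

Derivation:
Initial: x=-3.0000 theta=0.4000
After 1 (propagate distance d=33): x=10.2000 theta=0.4000
After 2 (thin lens f=28): x=10.2000 theta=1/28 (≈0.0357)
After 3 (propagate distance d=33): x=1593/140 (≈11.3786) theta=1/28 (≈0.0357)
Rounded to 4 decimal places: x = 11.3786, theta = 0.0357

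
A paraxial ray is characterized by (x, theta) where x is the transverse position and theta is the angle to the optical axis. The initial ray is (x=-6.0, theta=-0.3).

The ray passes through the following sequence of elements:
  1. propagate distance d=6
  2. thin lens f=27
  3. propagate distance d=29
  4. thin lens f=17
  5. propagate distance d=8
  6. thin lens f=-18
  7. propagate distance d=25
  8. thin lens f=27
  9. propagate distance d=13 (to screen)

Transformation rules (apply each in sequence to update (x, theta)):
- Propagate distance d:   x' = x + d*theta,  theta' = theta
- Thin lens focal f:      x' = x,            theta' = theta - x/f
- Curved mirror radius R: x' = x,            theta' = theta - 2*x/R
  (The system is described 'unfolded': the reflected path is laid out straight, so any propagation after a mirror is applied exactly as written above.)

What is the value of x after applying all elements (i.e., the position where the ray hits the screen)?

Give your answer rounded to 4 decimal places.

Initial: x=-6.0000 theta=-0.3000
After 1 (propagate distance d=6): x=-7.8000 theta=-0.3000
After 2 (thin lens f=27): x=-7.8000 theta=-1/90 (≈-0.0111)
After 3 (propagate distance d=29): x=-731/90 (≈-8.1222) theta=-1/90 (≈-0.0111)
After 4 (thin lens f=17): x=-731/90 (≈-8.1222) theta=7/15 (≈0.4667)
After 5 (propagate distance d=8): x=-79/18 (≈-4.3889) theta=7/15 (≈0.4667)
After 6 (thin lens f=-18): x=-79/18 (≈-4.3889) theta=361/1620 (≈0.2228)
After 7 (propagate distance d=25): x=383/324 (≈1.1821) theta=361/1620 (≈0.2228)
After 8 (thin lens f=27): x=383/324 (≈1.1821) theta=1958/10935 (≈0.1791)
After 9 (propagate distance d=13 (to screen)): x=153521/43740 (≈3.5099) theta=1958/10935 (≈0.1791)
Rounded to 4 decimal places: x = 3.5099

Answer: 3.5099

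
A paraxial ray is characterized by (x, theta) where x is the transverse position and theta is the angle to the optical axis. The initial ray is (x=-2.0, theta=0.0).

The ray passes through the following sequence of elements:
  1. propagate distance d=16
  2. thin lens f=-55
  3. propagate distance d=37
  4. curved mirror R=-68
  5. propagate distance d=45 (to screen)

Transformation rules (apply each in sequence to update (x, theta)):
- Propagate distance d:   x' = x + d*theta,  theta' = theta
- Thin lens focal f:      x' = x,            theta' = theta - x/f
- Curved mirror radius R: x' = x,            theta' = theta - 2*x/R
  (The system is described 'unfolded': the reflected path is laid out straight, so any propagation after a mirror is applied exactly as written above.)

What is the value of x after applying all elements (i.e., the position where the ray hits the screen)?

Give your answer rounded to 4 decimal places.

Answer: -9.4096

Derivation:
Initial: x=-2.0000 theta=0.0000
After 1 (propagate distance d=16): x=-2.0000 theta=0.0000
After 2 (thin lens f=-55): x=-2.0000 theta=-2/55 (≈-0.0364)
After 3 (propagate distance d=37): x=-184/55 (≈-3.3455) theta=-2/55 (≈-0.0364)
After 4 (curved mirror R=-68): x=-184/55 (≈-3.3455) theta=-126/935 (≈-0.1348)
After 5 (propagate distance d=45 (to screen)): x=-8798/935 (≈-9.4096) theta=-126/935 (≈-0.1348)
Rounded to 4 decimal places: x = -9.4096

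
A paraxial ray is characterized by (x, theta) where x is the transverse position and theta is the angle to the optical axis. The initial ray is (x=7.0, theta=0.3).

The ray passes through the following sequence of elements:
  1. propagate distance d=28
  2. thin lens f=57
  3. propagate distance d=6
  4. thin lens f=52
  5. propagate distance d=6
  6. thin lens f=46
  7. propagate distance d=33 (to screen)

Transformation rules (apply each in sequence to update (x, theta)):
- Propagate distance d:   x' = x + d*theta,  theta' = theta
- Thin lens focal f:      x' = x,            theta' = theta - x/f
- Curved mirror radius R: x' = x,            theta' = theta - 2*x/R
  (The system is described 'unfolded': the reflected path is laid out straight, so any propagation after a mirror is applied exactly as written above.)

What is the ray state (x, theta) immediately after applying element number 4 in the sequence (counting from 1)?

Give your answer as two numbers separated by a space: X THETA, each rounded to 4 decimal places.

Initial: x=7.0000 theta=0.3000
After 1 (propagate distance d=28): x=15.4000 theta=0.3000
After 2 (thin lens f=57): x=15.4000 theta=17/570 (≈0.0298)
After 3 (propagate distance d=6): x=296/19 (≈15.5789) theta=17/570 (≈0.0298)
After 4 (thin lens f=52): x=296/19 (≈15.5789) theta=-1999/7410 (≈-0.2698)
Rounded to 4 decimal places: x = 15.5789, theta = -0.2698

Answer: 15.5789 -0.2698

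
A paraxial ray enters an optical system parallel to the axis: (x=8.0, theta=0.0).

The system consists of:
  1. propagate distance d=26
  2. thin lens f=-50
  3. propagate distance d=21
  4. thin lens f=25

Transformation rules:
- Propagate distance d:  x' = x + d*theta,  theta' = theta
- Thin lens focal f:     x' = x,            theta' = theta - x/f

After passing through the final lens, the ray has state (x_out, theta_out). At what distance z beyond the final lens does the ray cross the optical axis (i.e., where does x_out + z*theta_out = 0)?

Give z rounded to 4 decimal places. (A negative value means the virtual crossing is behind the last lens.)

Initial: x=8.0000 theta=0.0000
After 1 (propagate distance d=26): x=8.0000 theta=0.0000
After 2 (thin lens f=-50): x=8.0000 theta=0.1600
After 3 (propagate distance d=21): x=11.3600 theta=0.1600
After 4 (thin lens f=25): x=11.3600 theta=-0.2944
z_focus = -x_out/theta_out = -(11.3600)/(-0.2944) = 1775/46 ≈ 38.5870
Rounded to 4 decimal places: z = 38.5870

Answer: 38.5870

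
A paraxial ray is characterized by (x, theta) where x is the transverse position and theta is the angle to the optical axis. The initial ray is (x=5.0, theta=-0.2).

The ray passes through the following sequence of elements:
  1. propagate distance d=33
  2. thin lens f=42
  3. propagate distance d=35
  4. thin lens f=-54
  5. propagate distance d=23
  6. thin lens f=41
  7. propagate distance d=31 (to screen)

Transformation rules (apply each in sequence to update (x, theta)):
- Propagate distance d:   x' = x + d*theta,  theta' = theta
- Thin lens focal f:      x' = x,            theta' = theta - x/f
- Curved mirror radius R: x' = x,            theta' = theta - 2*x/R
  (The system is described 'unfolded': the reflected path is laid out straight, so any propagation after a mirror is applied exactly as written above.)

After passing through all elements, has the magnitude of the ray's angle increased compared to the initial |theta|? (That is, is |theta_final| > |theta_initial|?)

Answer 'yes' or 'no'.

Answer: no

Derivation:
Initial: x=5.0000 theta=-0.2000
After 1 (propagate distance d=33): x=-1.6000 theta=-0.2000
After 2 (thin lens f=42): x=-1.6000 theta=-17/105 (≈-0.1619)
After 3 (propagate distance d=35): x=-109/15 (≈-7.2667) theta=-17/105 (≈-0.1619)
After 4 (thin lens f=-54): x=-109/15 (≈-7.2667) theta=-1681/5670 (≈-0.2965)
After 5 (propagate distance d=23): x=-15973/1134 (≈-14.0855) theta=-1681/5670 (≈-0.2965)
After 6 (thin lens f=41): x=-15973/1134 (≈-14.0855) theta=608/12915 (≈0.0471)
After 7 (propagate distance d=31 (to screen)): x=-2935201/232470 (≈-12.6261) theta=608/12915 (≈0.0471)
|theta_initial|=0.2000 |theta_final|=608/12915 (≈0.0471) -> not increased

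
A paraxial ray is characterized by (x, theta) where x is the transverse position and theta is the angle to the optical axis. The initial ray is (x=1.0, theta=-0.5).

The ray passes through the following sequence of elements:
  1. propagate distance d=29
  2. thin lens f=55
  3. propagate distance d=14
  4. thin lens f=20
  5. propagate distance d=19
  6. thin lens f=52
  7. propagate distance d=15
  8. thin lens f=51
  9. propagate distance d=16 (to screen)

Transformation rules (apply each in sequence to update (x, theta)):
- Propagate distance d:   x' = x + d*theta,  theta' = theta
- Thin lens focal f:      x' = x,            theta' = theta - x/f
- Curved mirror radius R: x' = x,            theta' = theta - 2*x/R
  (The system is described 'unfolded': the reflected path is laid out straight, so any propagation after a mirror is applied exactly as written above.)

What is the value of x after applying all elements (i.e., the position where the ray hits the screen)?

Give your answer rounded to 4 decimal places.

Answer: 14.7130

Derivation:
Initial: x=1.0000 theta=-0.5000
After 1 (propagate distance d=29): x=-13.5000 theta=-0.5000
After 2 (thin lens f=55): x=-13.5000 theta=-14/55 (≈-0.2545)
After 3 (propagate distance d=14): x=-1877/110 (≈-17.0636) theta=-14/55 (≈-0.2545)
After 4 (thin lens f=20): x=-1877/110 (≈-17.0636) theta=1317/2200 (≈0.5986)
After 5 (propagate distance d=19): x=-12517/2200 (≈-5.6895) theta=1317/2200 (≈0.5986)
After 6 (thin lens f=52): x=-12517/2200 (≈-5.6895) theta=81001/114400 (≈0.7081)
After 7 (propagate distance d=15): x=564131/114400 (≈4.9312) theta=81001/114400 (≈0.7081)
After 8 (thin lens f=51): x=564131/114400 (≈4.9312) theta=89173/145860 (≈0.6114)
After 9 (propagate distance d=16 (to screen)): x=85841401/5834400 (≈14.7130) theta=89173/145860 (≈0.6114)
Rounded to 4 decimal places: x = 14.7130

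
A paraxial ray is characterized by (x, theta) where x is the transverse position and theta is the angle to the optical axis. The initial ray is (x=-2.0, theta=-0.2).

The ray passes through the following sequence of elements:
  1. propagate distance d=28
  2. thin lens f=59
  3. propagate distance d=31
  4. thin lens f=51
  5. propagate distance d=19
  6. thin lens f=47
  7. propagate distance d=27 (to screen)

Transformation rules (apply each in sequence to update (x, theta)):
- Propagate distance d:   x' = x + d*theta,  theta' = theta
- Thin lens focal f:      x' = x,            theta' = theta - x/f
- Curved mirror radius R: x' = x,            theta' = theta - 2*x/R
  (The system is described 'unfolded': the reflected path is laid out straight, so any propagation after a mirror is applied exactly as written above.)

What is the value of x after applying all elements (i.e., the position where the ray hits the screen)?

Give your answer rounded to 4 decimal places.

Initial: x=-2.0000 theta=-0.2000
After 1 (propagate distance d=28): x=-7.6000 theta=-0.2000
After 2 (thin lens f=59): x=-7.6000 theta=-21/295 (≈-0.0712)
After 3 (propagate distance d=31): x=-2893/295 (≈-9.8068) theta=-21/295 (≈-0.0712)
After 4 (thin lens f=51): x=-2893/295 (≈-9.8068) theta=1822/15045 (≈0.1211)
After 5 (propagate distance d=19): x=-22585/3009 (≈-7.5058) theta=1822/15045 (≈0.1211)
After 6 (thin lens f=47): x=-22585/3009 (≈-7.5058) theta=198559/707115 (≈0.2808)
After 7 (propagate distance d=27 (to screen)): x=3154/41595 (≈0.0758) theta=198559/707115 (≈0.2808)
Rounded to 4 decimal places: x = 0.0758

Answer: 0.0758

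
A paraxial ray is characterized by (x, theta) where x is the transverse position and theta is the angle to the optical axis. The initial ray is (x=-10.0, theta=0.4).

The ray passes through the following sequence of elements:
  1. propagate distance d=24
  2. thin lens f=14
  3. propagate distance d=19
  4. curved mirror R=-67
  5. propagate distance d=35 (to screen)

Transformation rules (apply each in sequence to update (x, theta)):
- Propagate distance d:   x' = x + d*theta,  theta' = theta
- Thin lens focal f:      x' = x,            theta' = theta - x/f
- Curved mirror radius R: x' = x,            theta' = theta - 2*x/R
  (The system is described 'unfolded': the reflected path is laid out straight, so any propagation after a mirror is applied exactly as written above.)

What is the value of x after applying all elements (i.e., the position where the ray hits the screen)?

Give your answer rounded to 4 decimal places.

Initial: x=-10.0000 theta=0.4000
After 1 (propagate distance d=24): x=-0.4000 theta=0.4000
After 2 (thin lens f=14): x=-0.4000 theta=3/7 (≈0.4286)
After 3 (propagate distance d=19): x=271/35 (≈7.7429) theta=3/7 (≈0.4286)
After 4 (curved mirror R=-67): x=271/35 (≈7.7429) theta=221/335 (≈0.6597)
After 5 (propagate distance d=35 (to screen)): x=72302/2345 (≈30.8324) theta=221/335 (≈0.6597)
Rounded to 4 decimal places: x = 30.8324

Answer: 30.8324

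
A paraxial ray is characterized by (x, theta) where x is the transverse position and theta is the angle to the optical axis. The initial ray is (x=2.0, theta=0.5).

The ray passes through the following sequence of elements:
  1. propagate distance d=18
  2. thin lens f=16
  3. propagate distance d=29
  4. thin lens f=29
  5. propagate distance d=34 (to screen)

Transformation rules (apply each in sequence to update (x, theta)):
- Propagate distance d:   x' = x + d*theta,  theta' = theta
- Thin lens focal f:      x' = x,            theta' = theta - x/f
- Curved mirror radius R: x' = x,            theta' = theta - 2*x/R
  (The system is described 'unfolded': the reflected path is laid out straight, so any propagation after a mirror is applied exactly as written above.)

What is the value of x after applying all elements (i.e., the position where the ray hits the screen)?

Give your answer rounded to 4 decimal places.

Answer: -7.3341

Derivation:
Initial: x=2.0000 theta=0.5000
After 1 (propagate distance d=18): x=11.0000 theta=0.5000
After 2 (thin lens f=16): x=11.0000 theta=-0.1875
After 3 (propagate distance d=29): x=5.5625 theta=-0.1875
After 4 (thin lens f=29): x=5.5625 theta=-11/29 (≈-0.3793)
After 5 (propagate distance d=34 (to screen)): x=-3403/464 (≈-7.3341) theta=-11/29 (≈-0.3793)
Rounded to 4 decimal places: x = -7.3341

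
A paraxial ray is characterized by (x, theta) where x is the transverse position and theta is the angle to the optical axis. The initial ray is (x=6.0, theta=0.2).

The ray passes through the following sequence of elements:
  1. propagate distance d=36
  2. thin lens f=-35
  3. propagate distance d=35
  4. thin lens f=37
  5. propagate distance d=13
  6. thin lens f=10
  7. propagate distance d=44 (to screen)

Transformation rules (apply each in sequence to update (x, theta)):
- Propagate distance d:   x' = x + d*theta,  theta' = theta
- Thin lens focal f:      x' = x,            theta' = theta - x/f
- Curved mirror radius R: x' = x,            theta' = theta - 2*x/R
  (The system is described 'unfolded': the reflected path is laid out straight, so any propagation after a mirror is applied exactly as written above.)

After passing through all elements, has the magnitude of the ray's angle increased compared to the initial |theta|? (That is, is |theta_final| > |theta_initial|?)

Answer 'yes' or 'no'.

Initial: x=6.0000 theta=0.2000
After 1 (propagate distance d=36): x=13.2000 theta=0.2000
After 2 (thin lens f=-35): x=13.2000 theta=101/175 (≈0.5771)
After 3 (propagate distance d=35): x=33.4000 theta=101/175 (≈0.5771)
After 4 (thin lens f=37): x=33.4000 theta=-2108/6475 (≈-0.3256)
After 5 (propagate distance d=13): x=188861/6475 (≈29.1677) theta=-2108/6475 (≈-0.3256)
After 6 (thin lens f=10): x=188861/6475 (≈29.1677) theta=-209941/64750 (≈-3.2423)
After 7 (propagate distance d=44 (to screen)): x=-3674397/32375 (≈-113.4949) theta=-209941/64750 (≈-3.2423)
|theta_initial|=0.2000 |theta_final|=209941/64750 (≈3.2423) -> increased

Answer: yes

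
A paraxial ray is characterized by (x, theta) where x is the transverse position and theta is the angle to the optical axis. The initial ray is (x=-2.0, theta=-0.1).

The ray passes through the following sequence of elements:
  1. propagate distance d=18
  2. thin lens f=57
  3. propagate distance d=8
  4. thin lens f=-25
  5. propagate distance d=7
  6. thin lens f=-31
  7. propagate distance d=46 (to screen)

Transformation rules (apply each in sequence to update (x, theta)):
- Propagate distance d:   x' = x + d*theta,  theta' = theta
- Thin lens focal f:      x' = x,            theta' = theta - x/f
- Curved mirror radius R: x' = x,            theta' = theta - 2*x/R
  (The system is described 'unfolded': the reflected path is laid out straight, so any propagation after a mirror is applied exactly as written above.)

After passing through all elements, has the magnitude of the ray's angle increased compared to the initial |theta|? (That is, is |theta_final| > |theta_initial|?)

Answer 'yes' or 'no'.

Answer: yes

Derivation:
Initial: x=-2.0000 theta=-0.1000
After 1 (propagate distance d=18): x=-3.8000 theta=-0.1000
After 2 (thin lens f=57): x=-3.8000 theta=-1/30 (≈-0.0333)
After 3 (propagate distance d=8): x=-61/15 (≈-4.0667) theta=-1/30 (≈-0.0333)
After 4 (thin lens f=-25): x=-61/15 (≈-4.0667) theta=-0.1960
After 5 (propagate distance d=7): x=-4079/750 (≈-5.4387) theta=-0.1960
After 6 (thin lens f=-31): x=-4079/750 (≈-5.4387) theta=-4318/11625 (≈-0.3714)
After 7 (propagate distance d=46 (to screen)): x=-104741/4650 (≈-22.5249) theta=-4318/11625 (≈-0.3714)
|theta_initial|=0.1000 |theta_final|=4318/11625 (≈0.3714) -> increased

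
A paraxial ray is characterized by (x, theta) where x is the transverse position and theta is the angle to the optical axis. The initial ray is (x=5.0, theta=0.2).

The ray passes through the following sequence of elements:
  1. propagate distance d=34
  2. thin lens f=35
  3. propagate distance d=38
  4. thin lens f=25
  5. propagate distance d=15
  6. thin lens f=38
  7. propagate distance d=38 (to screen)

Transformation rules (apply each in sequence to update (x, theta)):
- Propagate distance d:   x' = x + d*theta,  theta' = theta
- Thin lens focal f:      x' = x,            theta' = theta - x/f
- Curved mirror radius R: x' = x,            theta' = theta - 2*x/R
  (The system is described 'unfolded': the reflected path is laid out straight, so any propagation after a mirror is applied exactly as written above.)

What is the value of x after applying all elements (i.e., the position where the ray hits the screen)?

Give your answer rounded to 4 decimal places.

Initial: x=5.0000 theta=0.2000
After 1 (propagate distance d=34): x=11.8000 theta=0.2000
After 2 (thin lens f=35): x=11.8000 theta=-24/175 (≈-0.1371)
After 3 (propagate distance d=38): x=1153/175 (≈6.5886) theta=-24/175 (≈-0.1371)
After 4 (thin lens f=25): x=1153/175 (≈6.5886) theta=-1753/4375 (≈-0.4007)
After 5 (propagate distance d=15): x=506/875 (≈0.5783) theta=-1753/4375 (≈-0.4007)
After 6 (thin lens f=38): x=506/875 (≈0.5783) theta=-34572/83125 (≈-0.4159)
After 7 (propagate distance d=38 (to screen)): x=-66614/4375 (≈-15.2261) theta=-34572/83125 (≈-0.4159)
Rounded to 4 decimal places: x = -15.2261

Answer: -15.2261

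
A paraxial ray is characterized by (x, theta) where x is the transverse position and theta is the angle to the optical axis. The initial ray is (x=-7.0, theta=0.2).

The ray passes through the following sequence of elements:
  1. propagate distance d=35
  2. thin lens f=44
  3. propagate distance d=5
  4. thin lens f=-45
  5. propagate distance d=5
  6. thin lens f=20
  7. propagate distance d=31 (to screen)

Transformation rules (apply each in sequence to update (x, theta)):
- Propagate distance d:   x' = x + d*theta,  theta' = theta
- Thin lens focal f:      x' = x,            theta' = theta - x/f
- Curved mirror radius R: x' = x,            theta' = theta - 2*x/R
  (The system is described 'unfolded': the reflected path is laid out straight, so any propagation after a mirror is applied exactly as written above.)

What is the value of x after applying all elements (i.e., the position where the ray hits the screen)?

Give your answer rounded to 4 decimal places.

Answer: 5.7278

Derivation:
Initial: x=-7.0000 theta=0.2000
After 1 (propagate distance d=35): x=0.0000 theta=0.2000
After 2 (thin lens f=44): x=0.0000 theta=0.2000
After 3 (propagate distance d=5): x=1.0000 theta=0.2000
After 4 (thin lens f=-45): x=1.0000 theta=2/9 (≈0.2222)
After 5 (propagate distance d=5): x=19/9 (≈2.1111) theta=2/9 (≈0.2222)
After 6 (thin lens f=20): x=19/9 (≈2.1111) theta=7/60 (≈0.1167)
After 7 (propagate distance d=31 (to screen)): x=1031/180 (≈5.7278) theta=7/60 (≈0.1167)
Rounded to 4 decimal places: x = 5.7278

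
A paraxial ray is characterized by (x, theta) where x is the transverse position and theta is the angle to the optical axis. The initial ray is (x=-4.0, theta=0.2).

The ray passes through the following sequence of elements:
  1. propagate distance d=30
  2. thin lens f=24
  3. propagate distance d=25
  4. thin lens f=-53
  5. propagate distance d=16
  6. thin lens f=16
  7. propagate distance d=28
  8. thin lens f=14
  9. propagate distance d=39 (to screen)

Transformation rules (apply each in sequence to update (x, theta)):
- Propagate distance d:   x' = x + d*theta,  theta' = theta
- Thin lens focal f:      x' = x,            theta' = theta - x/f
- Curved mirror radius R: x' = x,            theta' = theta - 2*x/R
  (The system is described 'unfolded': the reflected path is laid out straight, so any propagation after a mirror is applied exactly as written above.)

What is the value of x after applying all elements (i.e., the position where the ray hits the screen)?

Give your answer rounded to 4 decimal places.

Answer: -11.3834

Derivation:
Initial: x=-4.0000 theta=0.2000
After 1 (propagate distance d=30): x=2.0000 theta=0.2000
After 2 (thin lens f=24): x=2.0000 theta=7/60 (≈0.1167)
After 3 (propagate distance d=25): x=59/12 (≈4.9167) theta=7/60 (≈0.1167)
After 4 (thin lens f=-53): x=59/12 (≈4.9167) theta=111/530 (≈0.2094)
After 5 (propagate distance d=16): x=26291/3180 (≈8.2676) theta=111/530 (≈0.2094)
After 6 (thin lens f=16): x=26291/3180 (≈8.2676) theta=-59/192 (≈-0.3073)
After 7 (propagate distance d=28): x=-1427/4240 (≈-0.3366) theta=-59/192 (≈-0.3073)
After 8 (thin lens f=14): x=-1427/4240 (≈-0.3366) theta=-100883/356160 (≈-0.2833)
After 9 (propagate distance d=39 (to screen)): x=-270287/23744 (≈-11.3834) theta=-100883/356160 (≈-0.2833)
Rounded to 4 decimal places: x = -11.3834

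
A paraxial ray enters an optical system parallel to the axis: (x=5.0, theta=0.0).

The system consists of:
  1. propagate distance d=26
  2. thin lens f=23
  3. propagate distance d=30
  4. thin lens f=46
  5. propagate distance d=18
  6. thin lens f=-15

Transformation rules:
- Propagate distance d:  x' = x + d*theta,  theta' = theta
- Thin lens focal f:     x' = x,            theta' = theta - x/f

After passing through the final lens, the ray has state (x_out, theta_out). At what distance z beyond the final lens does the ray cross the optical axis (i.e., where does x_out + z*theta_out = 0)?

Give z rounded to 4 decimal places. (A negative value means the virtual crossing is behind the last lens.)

Initial: x=5.0000 theta=0.0000
After 1 (propagate distance d=26): x=5.0000 theta=0.0000
After 2 (thin lens f=23): x=5.0000 theta=-5/23 (≈-0.2174)
After 3 (propagate distance d=30): x=-35/23 (≈-1.5217) theta=-5/23 (≈-0.2174)
After 4 (thin lens f=46): x=-35/23 (≈-1.5217) theta=-195/1058 (≈-0.1843)
After 5 (propagate distance d=18): x=-2560/529 (≈-4.8393) theta=-195/1058 (≈-0.1843)
After 6 (thin lens f=-15): x=-2560/529 (≈-4.8393) theta=-1609/3174 (≈-0.5069)
z_focus = -x_out/theta_out = -(-2560/529)/(-1609/3174) = -15360/1609 ≈ -9.5463
Rounded to 4 decimal places: z = -9.5463

Answer: -9.5463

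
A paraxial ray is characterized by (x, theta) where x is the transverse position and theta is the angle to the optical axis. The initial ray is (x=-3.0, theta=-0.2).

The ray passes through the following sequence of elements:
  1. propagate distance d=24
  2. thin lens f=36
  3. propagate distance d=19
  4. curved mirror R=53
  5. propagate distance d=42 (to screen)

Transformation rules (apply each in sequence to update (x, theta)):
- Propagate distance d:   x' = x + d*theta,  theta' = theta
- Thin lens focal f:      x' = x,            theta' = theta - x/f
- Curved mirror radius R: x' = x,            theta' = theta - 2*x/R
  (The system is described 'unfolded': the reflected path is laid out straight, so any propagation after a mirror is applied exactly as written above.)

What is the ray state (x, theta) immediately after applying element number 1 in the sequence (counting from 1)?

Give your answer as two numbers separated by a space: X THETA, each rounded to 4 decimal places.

Answer: -7.8000 -0.2000

Derivation:
Initial: x=-3.0000 theta=-0.2000
After 1 (propagate distance d=24): x=-7.8000 theta=-0.2000
Rounded to 4 decimal places: x = -7.8000, theta = -0.2000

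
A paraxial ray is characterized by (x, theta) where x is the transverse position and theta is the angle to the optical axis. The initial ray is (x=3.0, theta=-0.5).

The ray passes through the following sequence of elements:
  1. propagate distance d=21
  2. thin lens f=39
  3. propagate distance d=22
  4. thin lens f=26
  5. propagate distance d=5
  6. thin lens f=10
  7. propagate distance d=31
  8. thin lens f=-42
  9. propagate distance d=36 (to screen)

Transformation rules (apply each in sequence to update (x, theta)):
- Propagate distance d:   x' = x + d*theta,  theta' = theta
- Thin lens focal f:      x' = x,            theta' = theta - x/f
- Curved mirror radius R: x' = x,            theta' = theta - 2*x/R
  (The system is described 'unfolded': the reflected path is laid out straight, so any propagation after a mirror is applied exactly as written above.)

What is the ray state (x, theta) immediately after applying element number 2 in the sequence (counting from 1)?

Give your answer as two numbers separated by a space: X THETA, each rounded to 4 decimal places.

Answer: -7.5000 -0.3077

Derivation:
Initial: x=3.0000 theta=-0.5000
After 1 (propagate distance d=21): x=-7.5000 theta=-0.5000
After 2 (thin lens f=39): x=-7.5000 theta=-4/13 (≈-0.3077)
Rounded to 4 decimal places: x = -7.5000, theta = -0.3077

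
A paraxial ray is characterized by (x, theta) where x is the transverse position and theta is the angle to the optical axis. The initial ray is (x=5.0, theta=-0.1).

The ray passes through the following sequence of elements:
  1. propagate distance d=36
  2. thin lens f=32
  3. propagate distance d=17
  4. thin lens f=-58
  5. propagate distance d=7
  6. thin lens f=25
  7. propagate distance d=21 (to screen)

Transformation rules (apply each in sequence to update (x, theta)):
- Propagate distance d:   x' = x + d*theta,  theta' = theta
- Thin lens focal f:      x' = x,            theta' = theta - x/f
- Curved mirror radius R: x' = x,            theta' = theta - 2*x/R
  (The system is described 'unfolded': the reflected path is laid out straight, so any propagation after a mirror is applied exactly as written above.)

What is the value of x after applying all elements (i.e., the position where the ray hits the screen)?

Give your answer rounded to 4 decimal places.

Initial: x=5.0000 theta=-0.1000
After 1 (propagate distance d=36): x=1.4000 theta=-0.1000
After 2 (thin lens f=32): x=1.4000 theta=-23/160 (≈-0.1438)
After 3 (propagate distance d=17): x=-167/160 (≈-1.0438) theta=-23/160 (≈-0.1438)
After 4 (thin lens f=-58): x=-167/160 (≈-1.0438) theta=-1501/9280 (≈-0.1617)
After 5 (propagate distance d=7): x=-20193/9280 (≈-2.1760) theta=-1501/9280 (≈-0.1617)
After 6 (thin lens f=25): x=-20193/9280 (≈-2.1760) theta=-4333/58000 (≈-0.0747)
After 7 (propagate distance d=21 (to screen)): x=-868797/232000 (≈-3.7448) theta=-4333/58000 (≈-0.0747)
Rounded to 4 decimal places: x = -3.7448

Answer: -3.7448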